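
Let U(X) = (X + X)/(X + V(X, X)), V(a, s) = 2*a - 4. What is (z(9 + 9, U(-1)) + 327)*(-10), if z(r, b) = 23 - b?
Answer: -24480/7 ≈ -3497.1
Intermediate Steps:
V(a, s) = -4 + 2*a
U(X) = 2*X/(-4 + 3*X) (U(X) = (X + X)/(X + (-4 + 2*X)) = (2*X)/(-4 + 3*X) = 2*X/(-4 + 3*X))
(z(9 + 9, U(-1)) + 327)*(-10) = ((23 - 2*(-1)/(-4 + 3*(-1))) + 327)*(-10) = ((23 - 2*(-1)/(-4 - 3)) + 327)*(-10) = ((23 - 2*(-1)/(-7)) + 327)*(-10) = ((23 - 2*(-1)*(-1)/7) + 327)*(-10) = ((23 - 1*2/7) + 327)*(-10) = ((23 - 2/7) + 327)*(-10) = (159/7 + 327)*(-10) = (2448/7)*(-10) = -24480/7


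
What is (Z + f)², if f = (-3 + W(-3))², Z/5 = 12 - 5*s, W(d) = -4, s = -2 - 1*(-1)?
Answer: 17956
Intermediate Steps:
s = -1 (s = -2 + 1 = -1)
Z = 85 (Z = 5*(12 - 5*(-1)) = 5*(12 + 5) = 5*17 = 85)
f = 49 (f = (-3 - 4)² = (-7)² = 49)
(Z + f)² = (85 + 49)² = 134² = 17956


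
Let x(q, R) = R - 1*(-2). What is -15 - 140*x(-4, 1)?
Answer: -435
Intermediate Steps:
x(q, R) = 2 + R (x(q, R) = R + 2 = 2 + R)
-15 - 140*x(-4, 1) = -15 - 140*(2 + 1) = -15 - 140*3 = -15 - 420 = -435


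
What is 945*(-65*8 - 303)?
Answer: -777735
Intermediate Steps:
945*(-65*8 - 303) = 945*(-520 - 303) = 945*(-823) = -777735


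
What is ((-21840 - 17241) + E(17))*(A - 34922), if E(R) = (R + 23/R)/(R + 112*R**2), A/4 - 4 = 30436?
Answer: -622797760320018/183515 ≈ -3.3937e+9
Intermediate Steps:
A = 121760 (A = 16 + 4*30436 = 16 + 121744 = 121760)
E(R) = (R + 23/R)/(R + 112*R**2)
((-21840 - 17241) + E(17))*(A - 34922) = ((-21840 - 17241) + (23 + 17**2)/(17**2*(1 + 112*17)))*(121760 - 34922) = (-39081 + (23 + 289)/(289*(1 + 1904)))*86838 = (-39081 + (1/289)*312/1905)*86838 = (-39081 + (1/289)*(1/1905)*312)*86838 = (-39081 + 104/183515)*86838 = -7171949611/183515*86838 = -622797760320018/183515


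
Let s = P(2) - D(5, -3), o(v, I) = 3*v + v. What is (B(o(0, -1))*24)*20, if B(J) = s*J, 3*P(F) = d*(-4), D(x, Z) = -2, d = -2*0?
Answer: 0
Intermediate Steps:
d = 0
P(F) = 0 (P(F) = (0*(-4))/3 = (1/3)*0 = 0)
o(v, I) = 4*v
s = 2 (s = 0 - 1*(-2) = 0 + 2 = 2)
B(J) = 2*J
(B(o(0, -1))*24)*20 = ((2*(4*0))*24)*20 = ((2*0)*24)*20 = (0*24)*20 = 0*20 = 0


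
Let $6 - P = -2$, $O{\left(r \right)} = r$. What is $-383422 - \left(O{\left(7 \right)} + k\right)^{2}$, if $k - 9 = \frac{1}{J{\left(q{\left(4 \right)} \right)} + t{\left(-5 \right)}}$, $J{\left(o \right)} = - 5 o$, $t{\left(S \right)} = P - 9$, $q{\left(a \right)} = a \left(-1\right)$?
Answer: $- \frac{138508367}{361} \approx -3.8368 \cdot 10^{5}$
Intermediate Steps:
$q{\left(a \right)} = - a$
$P = 8$ ($P = 6 - -2 = 6 + 2 = 8$)
$t{\left(S \right)} = -1$ ($t{\left(S \right)} = 8 - 9 = -1$)
$k = \frac{172}{19}$ ($k = 9 + \frac{1}{- 5 \left(\left(-1\right) 4\right) - 1} = 9 + \frac{1}{\left(-5\right) \left(-4\right) - 1} = 9 + \frac{1}{20 - 1} = 9 + \frac{1}{19} = \frac{172}{19} \approx 9.0526$)
$-383422 - \left(O{\left(7 \right)} + k\right)^{2} = -383422 - \left(7 + \frac{172}{19}\right)^{2} = -383422 - \left(\frac{305}{19}\right)^{2} = -383422 - \frac{93025}{361} = - \frac{138508367}{361}$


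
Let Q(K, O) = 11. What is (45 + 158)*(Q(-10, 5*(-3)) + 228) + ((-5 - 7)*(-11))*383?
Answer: 99073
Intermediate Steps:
(45 + 158)*(Q(-10, 5*(-3)) + 228) + ((-5 - 7)*(-11))*383 = (45 + 158)*(11 + 228) + ((-5 - 7)*(-11))*383 = 203*239 - 12*(-11)*383 = 48517 + 132*383 = 48517 + 50556 = 99073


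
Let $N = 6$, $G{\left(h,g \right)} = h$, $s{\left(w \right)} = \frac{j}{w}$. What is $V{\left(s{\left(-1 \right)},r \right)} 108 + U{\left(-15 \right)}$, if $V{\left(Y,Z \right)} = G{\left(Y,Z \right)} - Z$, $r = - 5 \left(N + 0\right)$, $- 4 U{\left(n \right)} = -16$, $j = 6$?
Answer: $2596$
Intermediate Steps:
$s{\left(w \right)} = \frac{6}{w}$
$U{\left(n \right)} = 4$ ($U{\left(n \right)} = \left(- \frac{1}{4}\right) \left(-16\right) = 4$)
$r = -30$ ($r = - 5 \left(6 + 0\right) = \left(-5\right) 6 = -30$)
$V{\left(Y,Z \right)} = Y - Z$
$V{\left(s{\left(-1 \right)},r \right)} 108 + U{\left(-15 \right)} = \left(\frac{6}{-1} - -30\right) 108 + 4 = \left(6 \left(-1\right) + 30\right) 108 + 4 = \left(-6 + 30\right) 108 + 4 = 24 \cdot 108 + 4 = 2592 + 4 = 2596$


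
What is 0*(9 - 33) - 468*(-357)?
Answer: 167076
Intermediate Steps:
0*(9 - 33) - 468*(-357) = 0*(-24) + 167076 = 0 + 167076 = 167076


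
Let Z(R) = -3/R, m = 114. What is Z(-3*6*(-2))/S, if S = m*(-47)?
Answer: 1/64296 ≈ 1.5553e-5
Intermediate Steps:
S = -5358 (S = 114*(-47) = -5358)
Z(-3*6*(-2))/S = -3/(-3*6*(-2))/(-5358) = -3/((-18*(-2)))*(-1/5358) = -3/36*(-1/5358) = -3*1/36*(-1/5358) = -1/12*(-1/5358) = 1/64296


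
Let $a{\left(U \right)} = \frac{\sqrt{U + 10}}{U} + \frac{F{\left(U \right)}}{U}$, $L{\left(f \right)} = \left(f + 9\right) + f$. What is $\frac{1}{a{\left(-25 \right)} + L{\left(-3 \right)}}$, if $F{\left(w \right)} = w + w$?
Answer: $\frac{625}{3128} + \frac{5 i \sqrt{15}}{3128} \approx 0.19981 + 0.0061908 i$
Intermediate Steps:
$F{\left(w \right)} = 2 w$
$L{\left(f \right)} = 9 + 2 f$ ($L{\left(f \right)} = \left(9 + f\right) + f = 9 + 2 f$)
$a{\left(U \right)} = 2 + \frac{\sqrt{10 + U}}{U}$ ($a{\left(U \right)} = \frac{\sqrt{U + 10}}{U} + \frac{2 U}{U} = \frac{\sqrt{10 + U}}{U} + 2 = 2 + \frac{\sqrt{10 + U}}{U}$)
$\frac{1}{a{\left(-25 \right)} + L{\left(-3 \right)}} = \frac{1}{\left(2 + \frac{\sqrt{10 - 25}}{-25}\right) + \left(9 + 2 \left(-3\right)\right)} = \frac{1}{\left(2 - \frac{\sqrt{-15}}{25}\right) + \left(9 - 6\right)} = \frac{1}{\left(2 - \frac{i \sqrt{15}}{25}\right) + 3} = \frac{1}{5 - \frac{i \sqrt{15}}{25}}$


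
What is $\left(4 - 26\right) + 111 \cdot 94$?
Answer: $10412$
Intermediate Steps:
$\left(4 - 26\right) + 111 \cdot 94 = \left(4 - 26\right) + 10434 = -22 + 10434 = 10412$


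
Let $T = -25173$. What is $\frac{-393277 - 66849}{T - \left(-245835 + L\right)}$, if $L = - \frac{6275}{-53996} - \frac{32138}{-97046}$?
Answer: $- \frac{1205552163716408}{578143839331547} \approx -2.0852$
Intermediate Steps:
$L = \frac{1172143549}{2620047908}$ ($L = \left(-6275\right) \left(- \frac{1}{53996}\right) - - \frac{16069}{48523} = \frac{6275}{53996} + \frac{16069}{48523} = \frac{1172143549}{2620047908} \approx 0.44737$)
$\frac{-393277 - 66849}{T - \left(-245835 + L\right)} = \frac{-393277 - 66849}{-25173 + \left(245835 - \frac{1172143549}{2620047908}\right)} = - \frac{460126}{-25173 + \left(245835 - \frac{1172143549}{2620047908}\right)} = - \frac{460126}{-25173 + \frac{644098305319631}{2620047908}} = - \frac{460126}{\frac{578143839331547}{2620047908}} = \left(-460126\right) \frac{2620047908}{578143839331547} = - \frac{1205552163716408}{578143839331547}$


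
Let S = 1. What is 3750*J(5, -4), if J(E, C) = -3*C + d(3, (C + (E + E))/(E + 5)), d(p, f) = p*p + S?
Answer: 82500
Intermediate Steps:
d(p, f) = 1 + p² (d(p, f) = p*p + 1 = p² + 1 = 1 + p²)
J(E, C) = 10 - 3*C (J(E, C) = -3*C + (1 + 3²) = -3*C + (1 + 9) = -3*C + 10 = 10 - 3*C)
3750*J(5, -4) = 3750*(10 - 3*(-4)) = 3750*(10 + 12) = 3750*22 = 82500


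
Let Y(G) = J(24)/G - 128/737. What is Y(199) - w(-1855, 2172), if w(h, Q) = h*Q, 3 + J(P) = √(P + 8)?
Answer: 590913999097/146663 + 4*√2/199 ≈ 4.0291e+6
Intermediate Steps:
J(P) = -3 + √(8 + P) (J(P) = -3 + √(P + 8) = -3 + √(8 + P))
Y(G) = -128/737 + (-3 + 4*√2)/G (Y(G) = (-3 + √(8 + 24))/G - 128/737 = (-3 + √32)/G - 128*1/737 = (-3 + 4*√2)/G - 128/737 = -128/737 + (-3 + 4*√2)/G)
w(h, Q) = Q*h
Y(199) - w(-1855, 2172) = (1/737)*(-2211 - 128*199 + 2948*√2)/199 - 2172*(-1855) = (1/737)*(1/199)*(-2211 - 25472 + 2948*√2) - 1*(-4029060) = (1/737)*(1/199)*(-27683 + 2948*√2) + 4029060 = (-27683/146663 + 4*√2/199) + 4029060 = 590913999097/146663 + 4*√2/199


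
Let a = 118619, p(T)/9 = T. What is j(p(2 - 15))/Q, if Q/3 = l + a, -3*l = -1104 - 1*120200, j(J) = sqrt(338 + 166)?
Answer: 6*sqrt(14)/477161 ≈ 4.7049e-5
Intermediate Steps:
p(T) = 9*T
j(J) = 6*sqrt(14) (j(J) = sqrt(504) = 6*sqrt(14))
l = 121304/3 (l = -(-1104 - 1*120200)/3 = -(-1104 - 120200)/3 = -1/3*(-121304) = 121304/3 ≈ 40435.)
Q = 477161 (Q = 3*(121304/3 + 118619) = 3*(477161/3) = 477161)
j(p(2 - 15))/Q = (6*sqrt(14))/477161 = (6*sqrt(14))*(1/477161) = 6*sqrt(14)/477161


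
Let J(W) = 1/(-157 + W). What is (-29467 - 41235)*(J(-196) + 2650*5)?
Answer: -330690858798/353 ≈ -9.3680e+8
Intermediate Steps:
(-29467 - 41235)*(J(-196) + 2650*5) = (-29467 - 41235)*(1/(-157 - 196) + 2650*5) = -70702*(1/(-353) + 13250) = -70702*(-1/353 + 13250) = -70702*4677249/353 = -330690858798/353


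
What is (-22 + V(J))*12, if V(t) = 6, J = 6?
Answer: -192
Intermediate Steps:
(-22 + V(J))*12 = (-22 + 6)*12 = -16*12 = -192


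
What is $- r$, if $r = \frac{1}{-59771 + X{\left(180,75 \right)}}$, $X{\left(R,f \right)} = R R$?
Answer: $\frac{1}{27371} \approx 3.6535 \cdot 10^{-5}$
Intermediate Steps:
$X{\left(R,f \right)} = R^{2}$
$r = - \frac{1}{27371}$ ($r = \frac{1}{-59771 + 180^{2}} = \frac{1}{-59771 + 32400} = \frac{1}{-27371} = - \frac{1}{27371} \approx -3.6535 \cdot 10^{-5}$)
$- r = \left(-1\right) \left(- \frac{1}{27371}\right) = \frac{1}{27371}$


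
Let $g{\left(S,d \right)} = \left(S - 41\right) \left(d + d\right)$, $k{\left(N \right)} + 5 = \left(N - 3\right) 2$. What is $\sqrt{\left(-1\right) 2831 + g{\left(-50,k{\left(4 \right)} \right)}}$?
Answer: $i \sqrt{2285} \approx 47.802 i$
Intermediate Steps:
$k{\left(N \right)} = -11 + 2 N$ ($k{\left(N \right)} = -5 + \left(N - 3\right) 2 = -5 + \left(-3 + N\right) 2 = -5 + \left(-6 + 2 N\right) = -11 + 2 N$)
$g{\left(S,d \right)} = 2 d \left(-41 + S\right)$ ($g{\left(S,d \right)} = \left(-41 + S\right) 2 d = 2 d \left(-41 + S\right)$)
$\sqrt{\left(-1\right) 2831 + g{\left(-50,k{\left(4 \right)} \right)}} = \sqrt{\left(-1\right) 2831 + 2 \left(-11 + 2 \cdot 4\right) \left(-41 - 50\right)} = \sqrt{-2831 + 2 \left(-11 + 8\right) \left(-91\right)} = \sqrt{-2831 + 2 \left(-3\right) \left(-91\right)} = \sqrt{-2831 + 546} = \sqrt{-2285} = i \sqrt{2285}$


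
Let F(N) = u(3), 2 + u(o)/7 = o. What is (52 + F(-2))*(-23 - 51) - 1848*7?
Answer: -17302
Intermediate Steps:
u(o) = -14 + 7*o
F(N) = 7 (F(N) = -14 + 7*3 = -14 + 21 = 7)
(52 + F(-2))*(-23 - 51) - 1848*7 = (52 + 7)*(-23 - 51) - 1848*7 = 59*(-74) - 88*147 = -4366 - 12936 = -17302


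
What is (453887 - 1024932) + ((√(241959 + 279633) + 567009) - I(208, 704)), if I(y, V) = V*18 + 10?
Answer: -16718 + 2*√130398 ≈ -15996.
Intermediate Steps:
I(y, V) = 10 + 18*V (I(y, V) = 18*V + 10 = 10 + 18*V)
(453887 - 1024932) + ((√(241959 + 279633) + 567009) - I(208, 704)) = (453887 - 1024932) + ((√(241959 + 279633) + 567009) - (10 + 18*704)) = -571045 + ((√521592 + 567009) - (10 + 12672)) = -571045 + ((2*√130398 + 567009) - 1*12682) = -571045 + ((567009 + 2*√130398) - 12682) = -571045 + (554327 + 2*√130398) = -16718 + 2*√130398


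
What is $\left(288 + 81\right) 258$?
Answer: $95202$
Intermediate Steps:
$\left(288 + 81\right) 258 = 369 \cdot 258 = 95202$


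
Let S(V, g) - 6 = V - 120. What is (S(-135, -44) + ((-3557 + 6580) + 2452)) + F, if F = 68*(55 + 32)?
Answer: 11142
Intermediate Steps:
S(V, g) = -114 + V (S(V, g) = 6 + (V - 120) = 6 + (-120 + V) = -114 + V)
F = 5916 (F = 68*87 = 5916)
(S(-135, -44) + ((-3557 + 6580) + 2452)) + F = ((-114 - 135) + ((-3557 + 6580) + 2452)) + 5916 = (-249 + (3023 + 2452)) + 5916 = (-249 + 5475) + 5916 = 5226 + 5916 = 11142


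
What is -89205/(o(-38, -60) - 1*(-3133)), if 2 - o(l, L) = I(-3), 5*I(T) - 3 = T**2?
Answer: -148675/5221 ≈ -28.476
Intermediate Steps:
I(T) = 3/5 + T**2/5
o(l, L) = -2/5 (o(l, L) = 2 - (3/5 + (1/5)*(-3)**2) = 2 - (3/5 + (1/5)*9) = 2 - (3/5 + 9/5) = 2 - 1*12/5 = 2 - 12/5 = -2/5)
-89205/(o(-38, -60) - 1*(-3133)) = -89205/(-2/5 - 1*(-3133)) = -89205/(-2/5 + 3133) = -89205/15663/5 = -89205*5/15663 = -148675/5221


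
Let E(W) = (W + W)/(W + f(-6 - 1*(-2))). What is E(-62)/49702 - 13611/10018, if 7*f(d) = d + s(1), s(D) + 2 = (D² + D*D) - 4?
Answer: -74750404475/55019567278 ≈ -1.3586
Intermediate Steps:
s(D) = -6 + 2*D² (s(D) = -2 + ((D² + D*D) - 4) = -2 + ((D² + D²) - 4) = -2 + (2*D² - 4) = -2 + (-4 + 2*D²) = -6 + 2*D²)
f(d) = -4/7 + d/7 (f(d) = (d + (-6 + 2*1²))/7 = (d + (-6 + 2*1))/7 = (d + (-6 + 2))/7 = (d - 4)/7 = (-4 + d)/7 = -4/7 + d/7)
E(W) = 2*W/(-8/7 + W) (E(W) = (W + W)/(W + (-4/7 + (-6 - 1*(-2))/7)) = (2*W)/(W + (-4/7 + (-6 + 2)/7)) = (2*W)/(W + (-4/7 + (⅐)*(-4))) = (2*W)/(W + (-4/7 - 4/7)) = (2*W)/(W - 8/7) = (2*W)/(-8/7 + W) = 2*W/(-8/7 + W))
E(-62)/49702 - 13611/10018 = (14*(-62)/(-8 + 7*(-62)))/49702 - 13611/10018 = (14*(-62)/(-8 - 434))*(1/49702) - 13611*1/10018 = (14*(-62)/(-442))*(1/49702) - 13611/10018 = (14*(-62)*(-1/442))*(1/49702) - 13611/10018 = (434/221)*(1/49702) - 13611/10018 = 217/5492071 - 13611/10018 = -74750404475/55019567278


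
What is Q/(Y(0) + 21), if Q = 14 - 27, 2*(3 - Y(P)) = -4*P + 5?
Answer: -26/43 ≈ -0.60465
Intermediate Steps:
Y(P) = ½ + 2*P (Y(P) = 3 - (-4*P + 5)/2 = 3 - (5 - 4*P)/2 = 3 + (-5/2 + 2*P) = ½ + 2*P)
Q = -13
Q/(Y(0) + 21) = -13/((½ + 2*0) + 21) = -13/((½ + 0) + 21) = -13/(½ + 21) = -13/(43/2) = (2/43)*(-13) = -26/43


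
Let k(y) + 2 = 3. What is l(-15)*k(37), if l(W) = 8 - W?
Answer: 23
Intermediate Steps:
k(y) = 1 (k(y) = -2 + 3 = 1)
l(-15)*k(37) = (8 - 1*(-15))*1 = (8 + 15)*1 = 23*1 = 23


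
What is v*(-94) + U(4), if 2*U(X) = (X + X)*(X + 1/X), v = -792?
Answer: 74465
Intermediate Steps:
U(X) = X*(X + 1/X) (U(X) = ((X + X)*(X + 1/X))/2 = ((2*X)*(X + 1/X))/2 = (2*X*(X + 1/X))/2 = X*(X + 1/X))
v*(-94) + U(4) = -792*(-94) + (1 + 4²) = 74448 + (1 + 16) = 74448 + 17 = 74465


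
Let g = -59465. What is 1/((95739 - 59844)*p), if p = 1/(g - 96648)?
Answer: -156113/35895 ≈ -4.3492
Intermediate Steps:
p = -1/156113 (p = 1/(-59465 - 96648) = 1/(-156113) = -1/156113 ≈ -6.4056e-6)
1/((95739 - 59844)*p) = 1/((95739 - 59844)*(-1/156113)) = -156113/35895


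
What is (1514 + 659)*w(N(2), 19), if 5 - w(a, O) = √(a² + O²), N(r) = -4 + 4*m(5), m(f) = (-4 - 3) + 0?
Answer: 10865 - 2173*√1385 ≈ -70005.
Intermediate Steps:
m(f) = -7 (m(f) = -7 + 0 = -7)
N(r) = -32 (N(r) = -4 + 4*(-7) = -4 - 28 = -32)
w(a, O) = 5 - √(O² + a²) (w(a, O) = 5 - √(a² + O²) = 5 - √(O² + a²))
(1514 + 659)*w(N(2), 19) = (1514 + 659)*(5 - √(19² + (-32)²)) = 2173*(5 - √(361 + 1024)) = 2173*(5 - √1385) = 10865 - 2173*√1385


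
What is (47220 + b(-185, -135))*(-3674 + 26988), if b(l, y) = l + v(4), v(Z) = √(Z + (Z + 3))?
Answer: 1096573990 + 23314*√11 ≈ 1.0967e+9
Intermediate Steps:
v(Z) = √(3 + 2*Z) (v(Z) = √(Z + (3 + Z)) = √(3 + 2*Z))
b(l, y) = l + √11 (b(l, y) = l + √(3 + 2*4) = l + √(3 + 8) = l + √11)
(47220 + b(-185, -135))*(-3674 + 26988) = (47220 + (-185 + √11))*(-3674 + 26988) = (47035 + √11)*23314 = 1096573990 + 23314*√11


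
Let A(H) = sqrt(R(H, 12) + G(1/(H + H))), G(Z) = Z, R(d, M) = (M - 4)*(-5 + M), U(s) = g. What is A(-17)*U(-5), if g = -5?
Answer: -5*sqrt(64702)/34 ≈ -37.407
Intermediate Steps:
U(s) = -5
R(d, M) = (-5 + M)*(-4 + M) (R(d, M) = (-4 + M)*(-5 + M) = (-5 + M)*(-4 + M))
A(H) = sqrt(56 + 1/(2*H)) (A(H) = sqrt((20 + 12**2 - 9*12) + 1/(H + H)) = sqrt((20 + 144 - 108) + 1/(2*H)) = sqrt(56 + 1/(2*H)))
A(-17)*U(-5) = (sqrt(224 + 2/(-17))/2)*(-5) = (sqrt(224 + 2*(-1/17))/2)*(-5) = (sqrt(224 - 2/17)/2)*(-5) = (sqrt(3806/17)/2)*(-5) = ((sqrt(64702)/17)/2)*(-5) = (sqrt(64702)/34)*(-5) = -5*sqrt(64702)/34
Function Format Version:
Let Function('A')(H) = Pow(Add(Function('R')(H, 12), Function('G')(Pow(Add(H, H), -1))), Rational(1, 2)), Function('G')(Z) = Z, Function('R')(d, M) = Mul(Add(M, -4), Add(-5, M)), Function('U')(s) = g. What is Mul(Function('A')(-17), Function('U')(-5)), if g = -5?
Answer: Mul(Rational(-5, 34), Pow(64702, Rational(1, 2))) ≈ -37.407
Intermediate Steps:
Function('U')(s) = -5
Function('R')(d, M) = Mul(Add(-5, M), Add(-4, M)) (Function('R')(d, M) = Mul(Add(-4, M), Add(-5, M)) = Mul(Add(-5, M), Add(-4, M)))
Function('A')(H) = Pow(Add(56, Mul(Rational(1, 2), Pow(H, -1))), Rational(1, 2)) (Function('A')(H) = Pow(Add(Add(20, Pow(12, 2), Mul(-9, 12)), Pow(Add(H, H), -1)), Rational(1, 2)) = Pow(Add(Add(20, 144, -108), Pow(Mul(2, H), -1)), Rational(1, 2)) = Pow(Add(56, Mul(Rational(1, 2), Pow(H, -1))), Rational(1, 2)))
Mul(Function('A')(-17), Function('U')(-5)) = Mul(Mul(Rational(1, 2), Pow(Add(224, Mul(2, Pow(-17, -1))), Rational(1, 2))), -5) = Mul(Mul(Rational(1, 2), Pow(Add(224, Mul(2, Rational(-1, 17))), Rational(1, 2))), -5) = Mul(Mul(Rational(1, 2), Pow(Add(224, Rational(-2, 17)), Rational(1, 2))), -5) = Mul(Mul(Rational(1, 2), Pow(Rational(3806, 17), Rational(1, 2))), -5) = Mul(Mul(Rational(1, 2), Mul(Rational(1, 17), Pow(64702, Rational(1, 2)))), -5) = Mul(Mul(Rational(1, 34), Pow(64702, Rational(1, 2))), -5) = Mul(Rational(-5, 34), Pow(64702, Rational(1, 2)))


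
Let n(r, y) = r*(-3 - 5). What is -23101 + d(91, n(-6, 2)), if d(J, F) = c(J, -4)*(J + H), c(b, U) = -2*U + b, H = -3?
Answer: -14389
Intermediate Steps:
c(b, U) = b - 2*U
n(r, y) = -8*r (n(r, y) = r*(-8) = -8*r)
d(J, F) = (-3 + J)*(8 + J) (d(J, F) = (J - 2*(-4))*(J - 3) = (J + 8)*(-3 + J) = (8 + J)*(-3 + J) = (-3 + J)*(8 + J))
-23101 + d(91, n(-6, 2)) = -23101 + (-3 + 91)*(8 + 91) = -23101 + 88*99 = -23101 + 8712 = -14389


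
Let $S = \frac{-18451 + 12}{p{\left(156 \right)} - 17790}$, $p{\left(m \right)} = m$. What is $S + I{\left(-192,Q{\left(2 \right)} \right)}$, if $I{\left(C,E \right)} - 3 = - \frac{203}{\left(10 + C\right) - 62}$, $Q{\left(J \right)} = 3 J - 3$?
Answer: $\frac{10493453}{2151348} \approx 4.8776$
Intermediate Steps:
$Q{\left(J \right)} = -3 + 3 J$
$I{\left(C,E \right)} = 3 - \frac{203}{-52 + C}$ ($I{\left(C,E \right)} = 3 - \frac{203}{\left(10 + C\right) - 62} = 3 - \frac{203}{-52 + C}$)
$S = \frac{18439}{17634}$ ($S = \frac{-18451 + 12}{156 - 17790} = - \frac{18439}{-17634} = \left(-18439\right) \left(- \frac{1}{17634}\right) = \frac{18439}{17634} \approx 1.0457$)
$S + I{\left(-192,Q{\left(2 \right)} \right)} = \frac{18439}{17634} + \frac{-359 + 3 \left(-192\right)}{-52 - 192} = \frac{18439}{17634} + \frac{-359 - 576}{-244} = \frac{18439}{17634} - - \frac{935}{244} = \frac{18439}{17634} + \frac{935}{244} = \frac{10493453}{2151348}$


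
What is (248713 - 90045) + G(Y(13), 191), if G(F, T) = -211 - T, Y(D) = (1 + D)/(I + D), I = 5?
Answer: 158266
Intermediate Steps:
Y(D) = (1 + D)/(5 + D)
(248713 - 90045) + G(Y(13), 191) = (248713 - 90045) + (-211 - 1*191) = 158668 + (-211 - 191) = 158668 - 402 = 158266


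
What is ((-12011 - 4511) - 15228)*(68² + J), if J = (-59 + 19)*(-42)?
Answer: -200152000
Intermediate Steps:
J = 1680 (J = -40*(-42) = 1680)
((-12011 - 4511) - 15228)*(68² + J) = ((-12011 - 4511) - 15228)*(68² + 1680) = (-16522 - 15228)*(4624 + 1680) = -31750*6304 = -200152000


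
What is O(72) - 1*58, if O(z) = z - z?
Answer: -58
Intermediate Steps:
O(z) = 0
O(72) - 1*58 = 0 - 1*58 = 0 - 58 = -58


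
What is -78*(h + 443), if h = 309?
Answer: -58656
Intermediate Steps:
-78*(h + 443) = -78*(309 + 443) = -78*752 = -58656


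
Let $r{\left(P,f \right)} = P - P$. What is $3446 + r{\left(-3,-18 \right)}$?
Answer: $3446$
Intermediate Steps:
$r{\left(P,f \right)} = 0$
$3446 + r{\left(-3,-18 \right)} = 3446 + 0 = 3446$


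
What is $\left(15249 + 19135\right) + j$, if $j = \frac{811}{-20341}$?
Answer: $\frac{699404133}{20341} \approx 34384.0$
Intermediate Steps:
$j = - \frac{811}{20341}$ ($j = 811 \left(- \frac{1}{20341}\right) = - \frac{811}{20341} \approx -0.03987$)
$\left(15249 + 19135\right) + j = \left(15249 + 19135\right) - \frac{811}{20341} = 34384 - \frac{811}{20341} = \frac{699404133}{20341}$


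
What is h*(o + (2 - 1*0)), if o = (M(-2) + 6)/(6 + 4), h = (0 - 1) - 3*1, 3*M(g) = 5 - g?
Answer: -34/3 ≈ -11.333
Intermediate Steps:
M(g) = 5/3 - g/3 (M(g) = (5 - g)/3 = 5/3 - g/3)
h = -4 (h = -1 - 3 = -4)
o = ⅚ (o = ((5/3 - ⅓*(-2)) + 6)/(6 + 4) = ((5/3 + ⅔) + 6)/10 = (7/3 + 6)*(⅒) = (25/3)*(⅒) = ⅚ ≈ 0.83333)
h*(o + (2 - 1*0)) = -4*(⅚ + (2 - 1*0)) = -4*(⅚ + (2 + 0)) = -4*(⅚ + 2) = -4*17/6 = -34/3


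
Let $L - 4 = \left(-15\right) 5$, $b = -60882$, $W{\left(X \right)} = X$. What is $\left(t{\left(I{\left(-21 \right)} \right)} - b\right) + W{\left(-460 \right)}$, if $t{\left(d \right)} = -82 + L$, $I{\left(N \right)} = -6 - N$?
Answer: $60269$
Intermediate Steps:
$L = -71$ ($L = 4 - 75 = -71$)
$t{\left(d \right)} = -153$ ($t{\left(d \right)} = -82 - 71 = -153$)
$\left(t{\left(I{\left(-21 \right)} \right)} - b\right) + W{\left(-460 \right)} = \left(-153 - -60882\right) - 460 = \left(-153 + 60882\right) - 460 = 60729 - 460 = 60269$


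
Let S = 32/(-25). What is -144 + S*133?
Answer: -7856/25 ≈ -314.24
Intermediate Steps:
S = -32/25 (S = 32*(-1/25) = -32/25 ≈ -1.2800)
-144 + S*133 = -144 - 32/25*133 = -144 - 4256/25 = -7856/25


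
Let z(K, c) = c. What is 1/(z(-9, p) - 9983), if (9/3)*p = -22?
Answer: -3/29971 ≈ -0.00010010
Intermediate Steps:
p = -22/3 (p = (1/3)*(-22) = -22/3 ≈ -7.3333)
1/(z(-9, p) - 9983) = 1/(-22/3 - 9983) = 1/(-29971/3) = -3/29971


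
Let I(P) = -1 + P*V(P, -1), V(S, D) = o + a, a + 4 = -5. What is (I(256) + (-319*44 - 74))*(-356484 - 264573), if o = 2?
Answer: 9876669471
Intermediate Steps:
a = -9 (a = -4 - 5 = -9)
V(S, D) = -7 (V(S, D) = 2 - 9 = -7)
I(P) = -1 - 7*P (I(P) = -1 + P*(-7) = -1 - 7*P)
(I(256) + (-319*44 - 74))*(-356484 - 264573) = ((-1 - 7*256) + (-319*44 - 74))*(-356484 - 264573) = ((-1 - 1792) + (-14036 - 74))*(-621057) = (-1793 - 14110)*(-621057) = -15903*(-621057) = 9876669471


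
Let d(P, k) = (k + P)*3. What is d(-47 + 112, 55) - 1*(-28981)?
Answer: 29341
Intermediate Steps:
d(P, k) = 3*P + 3*k (d(P, k) = (P + k)*3 = 3*P + 3*k)
d(-47 + 112, 55) - 1*(-28981) = (3*(-47 + 112) + 3*55) - 1*(-28981) = (3*65 + 165) + 28981 = (195 + 165) + 28981 = 360 + 28981 = 29341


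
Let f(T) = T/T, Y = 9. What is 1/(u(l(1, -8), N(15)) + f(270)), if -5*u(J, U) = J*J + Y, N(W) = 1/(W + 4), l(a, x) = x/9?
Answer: -405/388 ≈ -1.0438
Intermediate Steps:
f(T) = 1
l(a, x) = x/9 (l(a, x) = x*(1/9) = x/9)
N(W) = 1/(4 + W)
u(J, U) = -9/5 - J**2/5 (u(J, U) = -(J*J + 9)/5 = -(J**2 + 9)/5 = -(9 + J**2)/5 = -9/5 - J**2/5)
1/(u(l(1, -8), N(15)) + f(270)) = 1/((-9/5 - ((1/9)*(-8))**2/5) + 1) = 1/((-9/5 - (-8/9)**2/5) + 1) = 1/((-9/5 - 1/5*64/81) + 1) = 1/((-9/5 - 64/405) + 1) = 1/(-793/405 + 1) = 1/(-388/405) = -405/388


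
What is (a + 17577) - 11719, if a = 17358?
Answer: 23216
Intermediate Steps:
(a + 17577) - 11719 = (17358 + 17577) - 11719 = 34935 - 11719 = 23216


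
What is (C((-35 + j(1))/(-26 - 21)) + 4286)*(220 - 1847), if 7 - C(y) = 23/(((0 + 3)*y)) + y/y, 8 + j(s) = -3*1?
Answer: -41822035/6 ≈ -6.9703e+6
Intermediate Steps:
j(s) = -11 (j(s) = -8 - 3*1 = -8 - 3 = -11)
C(y) = 6 - 23/(3*y) (C(y) = 7 - (23/(((0 + 3)*y)) + y/y) = 7 - (23/((3*y)) + 1) = 7 - (23*(1/(3*y)) + 1) = 7 - (23/(3*y) + 1) = 7 - (1 + 23/(3*y)) = 7 + (-1 - 23/(3*y)) = 6 - 23/(3*y))
(C((-35 + j(1))/(-26 - 21)) + 4286)*(220 - 1847) = ((6 - 23*(-26 - 21)/(-35 - 11)/3) + 4286)*(220 - 1847) = ((6 - 23/(3*((-46/(-47))))) + 4286)*(-1627) = ((6 - 23/(3*((-46*(-1/47))))) + 4286)*(-1627) = ((6 - 23/(3*46/47)) + 4286)*(-1627) = ((6 - 23/3*47/46) + 4286)*(-1627) = ((6 - 47/6) + 4286)*(-1627) = (-11/6 + 4286)*(-1627) = (25705/6)*(-1627) = -41822035/6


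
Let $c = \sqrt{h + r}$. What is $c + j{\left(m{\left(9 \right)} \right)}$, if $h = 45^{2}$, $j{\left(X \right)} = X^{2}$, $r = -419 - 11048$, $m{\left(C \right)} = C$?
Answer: $81 + i \sqrt{9442} \approx 81.0 + 97.17 i$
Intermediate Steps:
$r = -11467$
$h = 2025$
$c = i \sqrt{9442}$ ($c = \sqrt{2025 - 11467} = \sqrt{-9442} = i \sqrt{9442} \approx 97.17 i$)
$c + j{\left(m{\left(9 \right)} \right)} = i \sqrt{9442} + 9^{2} = i \sqrt{9442} + 81 = 81 + i \sqrt{9442}$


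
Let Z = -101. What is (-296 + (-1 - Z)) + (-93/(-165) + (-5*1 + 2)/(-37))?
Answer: -397548/2035 ≈ -195.36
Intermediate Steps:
(-296 + (-1 - Z)) + (-93/(-165) + (-5*1 + 2)/(-37)) = (-296 + (-1 - 1*(-101))) + (-93/(-165) + (-5*1 + 2)/(-37)) = (-296 + (-1 + 101)) + (-93*(-1/165) + (-5 + 2)*(-1/37)) = (-296 + 100) + (31/55 - 3*(-1/37)) = -196 + (31/55 + 3/37) = -196 + 1312/2035 = -397548/2035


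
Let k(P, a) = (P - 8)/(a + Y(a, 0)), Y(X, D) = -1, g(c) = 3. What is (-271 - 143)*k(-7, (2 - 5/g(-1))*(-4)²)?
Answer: 18630/13 ≈ 1433.1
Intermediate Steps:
k(P, a) = (-8 + P)/(-1 + a) (k(P, a) = (P - 8)/(a - 1) = (-8 + P)/(-1 + a))
(-271 - 143)*k(-7, (2 - 5/g(-1))*(-4)²) = (-271 - 143)*((-8 - 7)/(-1 + (2 - 5/3)*(-4)²)) = -414*(-15)/(-1 + (2 - 5*⅓)*16) = -414*(-15)/(-1 + (2 - 5/3)*16) = -414*(-15)/(-1 + (⅓)*16) = -414*(-15)/(-1 + 16/3) = -414*(-15)/13/3 = -1242*(-15)/13 = -414*(-45/13) = 18630/13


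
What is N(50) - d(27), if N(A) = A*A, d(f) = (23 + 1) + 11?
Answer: 2465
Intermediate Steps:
d(f) = 35 (d(f) = 24 + 11 = 35)
N(A) = A²
N(50) - d(27) = 50² - 1*35 = 2500 - 35 = 2465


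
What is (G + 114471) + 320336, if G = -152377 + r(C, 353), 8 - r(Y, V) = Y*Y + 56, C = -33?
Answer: 281293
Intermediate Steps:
r(Y, V) = -48 - Y² (r(Y, V) = 8 - (Y*Y + 56) = 8 - (Y² + 56) = 8 - (56 + Y²) = 8 + (-56 - Y²) = -48 - Y²)
G = -153514 (G = -152377 + (-48 - 1*(-33)²) = -152377 + (-48 - 1*1089) = -152377 + (-48 - 1089) = -152377 - 1137 = -153514)
(G + 114471) + 320336 = (-153514 + 114471) + 320336 = -39043 + 320336 = 281293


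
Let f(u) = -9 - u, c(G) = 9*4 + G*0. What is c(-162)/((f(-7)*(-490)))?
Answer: 9/245 ≈ 0.036735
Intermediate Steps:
c(G) = 36 (c(G) = 36 + 0 = 36)
c(-162)/((f(-7)*(-490))) = 36/(((-9 - 1*(-7))*(-490))) = 36/(((-9 + 7)*(-490))) = 36/((-2*(-490))) = 36/980 = 36*(1/980) = 9/245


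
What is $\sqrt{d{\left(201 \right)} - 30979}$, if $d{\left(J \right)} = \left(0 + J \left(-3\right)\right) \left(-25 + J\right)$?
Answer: $i \sqrt{137107} \approx 370.28 i$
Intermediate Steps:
$d{\left(J \right)} = - 3 J \left(-25 + J\right)$ ($d{\left(J \right)} = \left(0 - 3 J\right) \left(-25 + J\right) = - 3 J \left(-25 + J\right)$)
$\sqrt{d{\left(201 \right)} - 30979} = \sqrt{3 \cdot 201 \left(25 - 201\right) - 30979} = \sqrt{3 \cdot 201 \left(-176\right) - 30979} = \sqrt{-106128 - 30979} = \sqrt{-137107} = i \sqrt{137107}$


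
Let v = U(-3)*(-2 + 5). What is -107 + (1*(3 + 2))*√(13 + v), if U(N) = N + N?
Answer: -107 + 5*I*√5 ≈ -107.0 + 11.18*I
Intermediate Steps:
U(N) = 2*N
v = -18 (v = (2*(-3))*(-2 + 5) = -6*3 = -18)
-107 + (1*(3 + 2))*√(13 + v) = -107 + (1*(3 + 2))*√(13 - 18) = -107 + (1*5)*√(-5) = -107 + 5*(I*√5) = -107 + 5*I*√5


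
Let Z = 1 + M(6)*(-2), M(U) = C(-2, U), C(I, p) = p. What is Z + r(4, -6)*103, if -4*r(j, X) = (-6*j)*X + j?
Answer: -3822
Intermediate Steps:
M(U) = U
r(j, X) = -j/4 + 3*X*j/2 (r(j, X) = -((-6*j)*X + j)/4 = -(-6*X*j + j)/4 = -(j - 6*X*j)/4 = -j/4 + 3*X*j/2)
Z = -11 (Z = 1 + 6*(-2) = 1 - 12 = -11)
Z + r(4, -6)*103 = -11 + ((¼)*4*(-1 + 6*(-6)))*103 = -11 + ((¼)*4*(-1 - 36))*103 = -11 + ((¼)*4*(-37))*103 = -11 - 37*103 = -11 - 3811 = -3822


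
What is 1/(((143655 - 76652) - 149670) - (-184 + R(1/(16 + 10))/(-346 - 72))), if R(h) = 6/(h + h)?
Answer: -209/17238908 ≈ -1.2124e-5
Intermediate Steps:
R(h) = 3/h (R(h) = 6/(2*h) = (1/(2*h))*6 = 3/h)
1/(((143655 - 76652) - 149670) - (-184 + R(1/(16 + 10))/(-346 - 72))) = 1/(((143655 - 76652) - 149670) - (-184 + (3/(1/(16 + 10)))/(-346 - 72))) = 1/((67003 - 149670) - (-184 + (3/(1/26))/(-418))) = 1/(-82667 - (-184 - 3/(418*1/26))) = 1/(-82667 - (-184 - 3*26/418)) = 1/(-82667 - (-184 - 1/418*78)) = 1/(-82667 - (-184 - 39/209)) = 1/(-82667 - 1*(-38495/209)) = 1/(-82667 + 38495/209) = 1/(-17238908/209) = -209/17238908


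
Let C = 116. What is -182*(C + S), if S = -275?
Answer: 28938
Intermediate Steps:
-182*(C + S) = -182*(116 - 275) = -182*(-159) = 28938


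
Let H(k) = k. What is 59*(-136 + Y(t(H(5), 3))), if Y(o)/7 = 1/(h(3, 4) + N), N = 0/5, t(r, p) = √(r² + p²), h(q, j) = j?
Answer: -31683/4 ≈ -7920.8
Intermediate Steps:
t(r, p) = √(p² + r²)
N = 0 (N = 0*(⅕) = 0)
Y(o) = 7/4 (Y(o) = 7/(4 + 0) = 7/4)
59*(-136 + Y(t(H(5), 3))) = 59*(-136 + 7/4) = 59*(-537/4) = -31683/4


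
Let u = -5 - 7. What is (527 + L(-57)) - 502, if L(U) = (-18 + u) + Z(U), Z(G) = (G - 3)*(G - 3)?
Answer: 3595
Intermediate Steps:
u = -12
Z(G) = (-3 + G)**2 (Z(G) = (-3 + G)*(-3 + G) = (-3 + G)**2)
L(U) = -30 + (-3 + U)**2 (L(U) = (-18 - 12) + (-3 + U)**2 = -30 + (-3 + U)**2)
(527 + L(-57)) - 502 = (527 + (-30 + (-3 - 57)**2)) - 502 = (527 + (-30 + (-60)**2)) - 502 = (527 + (-30 + 3600)) - 502 = (527 + 3570) - 502 = 4097 - 502 = 3595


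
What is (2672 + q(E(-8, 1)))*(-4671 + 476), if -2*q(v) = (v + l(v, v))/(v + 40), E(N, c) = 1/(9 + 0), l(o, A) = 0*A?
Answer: -8092922685/722 ≈ -1.1209e+7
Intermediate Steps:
l(o, A) = 0
E(N, c) = ⅑ (E(N, c) = 1/9 = ⅑)
q(v) = -v/(2*(40 + v)) (q(v) = -(v + 0)/(2*(v + 40)) = -v/(2*(40 + v)))
(2672 + q(E(-8, 1)))*(-4671 + 476) = (2672 - 1*⅑/(80 + 2*(⅑)))*(-4671 + 476) = (2672 - 1*⅑/(80 + 2/9))*(-4195) = (2672 - 1*⅑/722/9)*(-4195) = (2672 - 1*⅑*9/722)*(-4195) = (2672 - 1/722)*(-4195) = (1929183/722)*(-4195) = -8092922685/722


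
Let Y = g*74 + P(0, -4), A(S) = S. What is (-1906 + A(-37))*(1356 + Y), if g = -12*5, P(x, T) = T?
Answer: 5999984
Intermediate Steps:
g = -60
Y = -4444 (Y = -60*74 - 4 = -4440 - 4 = -4444)
(-1906 + A(-37))*(1356 + Y) = (-1906 - 37)*(1356 - 4444) = -1943*(-3088) = 5999984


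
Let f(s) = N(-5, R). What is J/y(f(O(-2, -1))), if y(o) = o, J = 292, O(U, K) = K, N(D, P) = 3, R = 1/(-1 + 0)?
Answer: 292/3 ≈ 97.333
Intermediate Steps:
R = -1 (R = 1/(-1) = -1)
f(s) = 3
J/y(f(O(-2, -1))) = 292/3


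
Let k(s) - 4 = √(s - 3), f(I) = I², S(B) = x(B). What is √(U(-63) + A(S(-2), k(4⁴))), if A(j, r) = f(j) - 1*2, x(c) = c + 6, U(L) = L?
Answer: 7*I ≈ 7.0*I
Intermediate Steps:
x(c) = 6 + c
S(B) = 6 + B
k(s) = 4 + √(-3 + s) (k(s) = 4 + √(s - 3) = 4 + √(-3 + s))
A(j, r) = -2 + j² (A(j, r) = j² - 1*2 = j² - 2 = -2 + j²)
√(U(-63) + A(S(-2), k(4⁴))) = √(-63 + (-2 + (6 - 2)²)) = √(-63 + (-2 + 4²)) = √(-63 + (-2 + 16)) = √(-63 + 14) = √(-49) = 7*I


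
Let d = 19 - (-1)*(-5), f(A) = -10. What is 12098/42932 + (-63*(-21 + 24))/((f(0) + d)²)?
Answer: -1980145/171728 ≈ -11.531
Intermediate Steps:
d = 14 (d = 19 - 1*5 = 19 - 5 = 14)
12098/42932 + (-63*(-21 + 24))/((f(0) + d)²) = 12098/42932 + (-63*(-21 + 24))/((-10 + 14)²) = 12098*(1/42932) + (-63*3)/(4²) = 6049/21466 - 189/16 = -1980145/171728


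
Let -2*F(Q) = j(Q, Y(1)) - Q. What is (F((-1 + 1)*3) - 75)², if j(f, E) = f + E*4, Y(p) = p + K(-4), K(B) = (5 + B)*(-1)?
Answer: 5625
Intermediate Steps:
K(B) = -5 - B
Y(p) = -1 + p (Y(p) = p + (-5 - 1*(-4)) = p + (-5 + 4) = p - 1 = -1 + p)
j(f, E) = f + 4*E
F(Q) = 0 (F(Q) = -((Q + 4*(-1 + 1)) - Q)/2 = -((Q + 4*0) - Q)/2 = -((Q + 0) - Q)/2 = -(Q - Q)/2 = -½*0 = 0)
(F((-1 + 1)*3) - 75)² = (0 - 75)² = (-75)² = 5625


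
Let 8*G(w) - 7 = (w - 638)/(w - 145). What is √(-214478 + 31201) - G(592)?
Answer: -3083/3576 + I*√183277 ≈ -0.86214 + 428.11*I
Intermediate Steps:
G(w) = 7/8 + (-638 + w)/(8*(-145 + w)) (G(w) = 7/8 + ((w - 638)/(w - 145))/8 = 7/8 + ((-638 + w)/(-145 + w))/8 = 7/8 + (-638 + w)/(8*(-145 + w)))
√(-214478 + 31201) - G(592) = √(-214478 + 31201) - (-1653/8 + 592)/(-145 + 592) = √(-183277) - 3083/(447*8) = I*√183277 - 3083/(447*8) = I*√183277 - 1*3083/3576 = I*√183277 - 3083/3576 = -3083/3576 + I*√183277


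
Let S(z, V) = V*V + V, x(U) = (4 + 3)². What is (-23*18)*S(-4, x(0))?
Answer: -1014300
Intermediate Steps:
x(U) = 49 (x(U) = 7² = 49)
S(z, V) = V + V² (S(z, V) = V² + V = V + V²)
(-23*18)*S(-4, x(0)) = (-23*18)*(49*(1 + 49)) = -20286*50 = -414*2450 = -1014300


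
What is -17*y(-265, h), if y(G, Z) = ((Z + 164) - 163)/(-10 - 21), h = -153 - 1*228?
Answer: -6460/31 ≈ -208.39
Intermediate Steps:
h = -381 (h = -153 - 228 = -381)
y(G, Z) = -1/31 - Z/31 (y(G, Z) = ((164 + Z) - 163)/(-31) = (1 + Z)*(-1/31) = -1/31 - Z/31)
-17*y(-265, h) = -17*(-1/31 - 1/31*(-381)) = -17*(-1/31 + 381/31) = -17*380/31 = -6460/31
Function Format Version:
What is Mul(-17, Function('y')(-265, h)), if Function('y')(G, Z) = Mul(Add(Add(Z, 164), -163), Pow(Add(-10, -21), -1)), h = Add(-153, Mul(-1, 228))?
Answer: Rational(-6460, 31) ≈ -208.39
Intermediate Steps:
h = -381 (h = Add(-153, -228) = -381)
Function('y')(G, Z) = Add(Rational(-1, 31), Mul(Rational(-1, 31), Z)) (Function('y')(G, Z) = Mul(Add(Add(164, Z), -163), Pow(-31, -1)) = Mul(Add(1, Z), Rational(-1, 31)) = Add(Rational(-1, 31), Mul(Rational(-1, 31), Z)))
Mul(-17, Function('y')(-265, h)) = Mul(-17, Add(Rational(-1, 31), Mul(Rational(-1, 31), -381))) = Mul(-17, Add(Rational(-1, 31), Rational(381, 31))) = Mul(-17, Rational(380, 31)) = Rational(-6460, 31)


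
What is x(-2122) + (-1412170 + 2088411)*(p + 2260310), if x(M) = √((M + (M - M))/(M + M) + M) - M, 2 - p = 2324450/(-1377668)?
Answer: 1052894334723756101/688834 + I*√8486/2 ≈ 1.5285e+12 + 46.06*I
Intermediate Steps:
p = 2539893/688834 (p = 2 - 2324450/(-1377668) = 2 - 2324450*(-1)/1377668 = 2 - 1*(-1162225/688834) = 2 + 1162225/688834 = 2539893/688834 ≈ 3.6872)
x(M) = √(½ + M) - M (x(M) = √((M + 0)/((2*M)) + M) - M = √(M*(1/(2*M)) + M) - M = √(½ + M) - M)
x(-2122) + (-1412170 + 2088411)*(p + 2260310) = (√(2 + 4*(-2122))/2 - 1*(-2122)) + (-1412170 + 2088411)*(2539893/688834 + 2260310) = (√(2 - 8488)/2 + 2122) + 676241*(1556980918433/688834) = (√(-8486)/2 + 2122) + 1052894333262050353/688834 = ((I*√8486)/2 + 2122) + 1052894333262050353/688834 = (I*√8486/2 + 2122) + 1052894333262050353/688834 = (2122 + I*√8486/2) + 1052894333262050353/688834 = 1052894334723756101/688834 + I*√8486/2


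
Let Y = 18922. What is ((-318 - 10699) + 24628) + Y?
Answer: 32533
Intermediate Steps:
((-318 - 10699) + 24628) + Y = ((-318 - 10699) + 24628) + 18922 = (-11017 + 24628) + 18922 = 13611 + 18922 = 32533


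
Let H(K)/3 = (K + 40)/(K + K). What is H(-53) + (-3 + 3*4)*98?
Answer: 93531/106 ≈ 882.37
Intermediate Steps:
H(K) = 3*(40 + K)/(2*K) (H(K) = 3*((K + 40)/(K + K)) = 3*((40 + K)/((2*K))) = 3*((40 + K)*(1/(2*K))) = 3*((40 + K)/(2*K)) = 3*(40 + K)/(2*K))
H(-53) + (-3 + 3*4)*98 = (3/2 + 60/(-53)) + (-3 + 3*4)*98 = (3/2 + 60*(-1/53)) + (-3 + 12)*98 = (3/2 - 60/53) + 9*98 = 39/106 + 882 = 93531/106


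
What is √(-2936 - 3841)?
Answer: 3*I*√753 ≈ 82.323*I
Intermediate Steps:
√(-2936 - 3841) = √(-6777) = 3*I*√753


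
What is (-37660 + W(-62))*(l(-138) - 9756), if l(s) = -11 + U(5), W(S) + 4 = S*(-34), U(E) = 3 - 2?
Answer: 347239896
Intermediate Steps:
U(E) = 1
W(S) = -4 - 34*S (W(S) = -4 + S*(-34) = -4 - 34*S)
l(s) = -10 (l(s) = -11 + 1 = -10)
(-37660 + W(-62))*(l(-138) - 9756) = (-37660 + (-4 - 34*(-62)))*(-10 - 9756) = (-37660 + (-4 + 2108))*(-9766) = (-37660 + 2104)*(-9766) = -35556*(-9766) = 347239896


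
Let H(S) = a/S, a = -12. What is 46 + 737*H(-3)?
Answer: 2994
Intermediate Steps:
H(S) = -12/S
46 + 737*H(-3) = 46 + 737*(-12/(-3)) = 46 + 737*(-12*(-1/3)) = 46 + 737*4 = 46 + 2948 = 2994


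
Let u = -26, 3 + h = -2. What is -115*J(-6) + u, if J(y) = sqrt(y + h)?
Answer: -26 - 115*I*sqrt(11) ≈ -26.0 - 381.41*I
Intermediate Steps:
h = -5 (h = -3 - 2 = -5)
J(y) = sqrt(-5 + y) (J(y) = sqrt(y - 5) = sqrt(-5 + y))
-115*J(-6) + u = -115*sqrt(-5 - 6) - 26 = -115*I*sqrt(11) - 26 = -26 - 115*I*sqrt(11)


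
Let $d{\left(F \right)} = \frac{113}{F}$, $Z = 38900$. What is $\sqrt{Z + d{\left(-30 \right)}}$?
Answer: $\frac{\sqrt{35006610}}{30} \approx 197.22$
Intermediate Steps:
$\sqrt{Z + d{\left(-30 \right)}} = \sqrt{38900 + \frac{113}{-30}} = \sqrt{38900 + 113 \left(- \frac{1}{30}\right)} = \sqrt{38900 - \frac{113}{30}} = \sqrt{\frac{1166887}{30}} = \frac{\sqrt{35006610}}{30}$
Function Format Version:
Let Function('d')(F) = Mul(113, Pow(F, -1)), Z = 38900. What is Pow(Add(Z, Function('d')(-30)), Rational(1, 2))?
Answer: Mul(Rational(1, 30), Pow(35006610, Rational(1, 2))) ≈ 197.22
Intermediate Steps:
Pow(Add(Z, Function('d')(-30)), Rational(1, 2)) = Pow(Add(38900, Mul(113, Pow(-30, -1))), Rational(1, 2)) = Pow(Add(38900, Mul(113, Rational(-1, 30))), Rational(1, 2)) = Pow(Add(38900, Rational(-113, 30)), Rational(1, 2)) = Pow(Rational(1166887, 30), Rational(1, 2)) = Mul(Rational(1, 30), Pow(35006610, Rational(1, 2)))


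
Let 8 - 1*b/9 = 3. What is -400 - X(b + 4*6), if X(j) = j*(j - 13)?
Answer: -4264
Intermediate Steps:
b = 45 (b = 72 - 9*3 = 72 - 27 = 45)
X(j) = j*(-13 + j)
-400 - X(b + 4*6) = -400 - (45 + 4*6)*(-13 + (45 + 4*6)) = -400 - (45 + 24)*(-13 + (45 + 24)) = -400 - 69*(-13 + 69) = -400 - 69*56 = -400 - 1*3864 = -400 - 3864 = -4264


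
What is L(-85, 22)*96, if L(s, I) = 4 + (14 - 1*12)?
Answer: 576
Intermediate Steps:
L(s, I) = 6 (L(s, I) = 4 + (14 - 12) = 4 + 2 = 6)
L(-85, 22)*96 = 6*96 = 576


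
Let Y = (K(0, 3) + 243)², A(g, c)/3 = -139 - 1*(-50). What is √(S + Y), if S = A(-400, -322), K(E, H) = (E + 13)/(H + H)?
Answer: √2154229/6 ≈ 244.62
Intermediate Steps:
A(g, c) = -267 (A(g, c) = 3*(-139 - 1*(-50)) = 3*(-139 + 50) = 3*(-89) = -267)
K(E, H) = (13 + E)/(2*H) (K(E, H) = (13 + E)/((2*H)) = (13 + E)*(1/(2*H)) = (13 + E)/(2*H))
S = -267
Y = 2163841/36 (Y = ((½)*(13 + 0)/3 + 243)² = ((½)*(⅓)*13 + 243)² = (13/6 + 243)² = (1471/6)² = 2163841/36 ≈ 60107.)
√(S + Y) = √(-267 + 2163841/36) = √(2154229/36) = √2154229/6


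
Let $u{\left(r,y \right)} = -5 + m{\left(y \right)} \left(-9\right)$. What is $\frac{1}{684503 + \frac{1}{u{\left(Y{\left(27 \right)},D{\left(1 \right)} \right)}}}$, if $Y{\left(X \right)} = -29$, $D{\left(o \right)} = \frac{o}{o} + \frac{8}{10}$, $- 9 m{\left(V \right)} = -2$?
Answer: $\frac{7}{4791520} \approx 1.4609 \cdot 10^{-6}$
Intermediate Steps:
$m{\left(V \right)} = \frac{2}{9}$ ($m{\left(V \right)} = \left(- \frac{1}{9}\right) \left(-2\right) = \frac{2}{9}$)
$D{\left(o \right)} = \frac{9}{5}$ ($D{\left(o \right)} = 1 + 8 \cdot \frac{1}{10} = 1 + \frac{4}{5} = \frac{9}{5}$)
$u{\left(r,y \right)} = -7$ ($u{\left(r,y \right)} = -5 + \frac{2}{9} \left(-9\right) = -5 - 2 = -7$)
$\frac{1}{684503 + \frac{1}{u{\left(Y{\left(27 \right)},D{\left(1 \right)} \right)}}} = \frac{1}{684503 + \frac{1}{-7}} = \frac{1}{684503 - \frac{1}{7}} = \frac{1}{\frac{4791520}{7}} = \frac{7}{4791520}$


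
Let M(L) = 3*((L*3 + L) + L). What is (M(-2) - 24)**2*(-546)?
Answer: -1592136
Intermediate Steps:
M(L) = 15*L (M(L) = 3*((3*L + L) + L) = 3*(4*L + L) = 3*(5*L) = 15*L)
(M(-2) - 24)**2*(-546) = (15*(-2) - 24)**2*(-546) = (-30 - 24)**2*(-546) = (-54)**2*(-546) = 2916*(-546) = -1592136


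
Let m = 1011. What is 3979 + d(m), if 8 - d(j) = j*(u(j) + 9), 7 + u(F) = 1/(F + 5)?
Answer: 1995429/1016 ≈ 1964.0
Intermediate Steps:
u(F) = -7 + 1/(5 + F) (u(F) = -7 + 1/(F + 5) = -7 + 1/(5 + F))
d(j) = 8 - j*(9 + (-34 - 7*j)/(5 + j)) (d(j) = 8 - j*((-34 - 7*j)/(5 + j) + 9) = 8 - j*(9 + (-34 - 7*j)/(5 + j)))
3979 + d(m) = 3979 + (40 - 3*1011 - 2*1011²)/(5 + 1011) = 3979 + (40 - 3033 - 2*1022121)/1016 = 3979 + (40 - 3033 - 2044242)/1016 = 3979 + (1/1016)*(-2047235) = 3979 - 2047235/1016 = 1995429/1016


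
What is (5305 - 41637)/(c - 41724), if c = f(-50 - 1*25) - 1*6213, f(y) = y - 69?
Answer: 1172/1551 ≈ 0.75564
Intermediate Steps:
f(y) = -69 + y
c = -6357 (c = (-69 + (-50 - 1*25)) - 1*6213 = (-69 + (-50 - 25)) - 6213 = (-69 - 75) - 6213 = -144 - 6213 = -6357)
(5305 - 41637)/(c - 41724) = (5305 - 41637)/(-6357 - 41724) = -36332/(-48081) = -36332*(-1/48081) = 1172/1551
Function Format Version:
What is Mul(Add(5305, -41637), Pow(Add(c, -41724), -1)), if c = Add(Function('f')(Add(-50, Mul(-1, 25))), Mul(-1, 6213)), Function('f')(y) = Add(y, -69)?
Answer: Rational(1172, 1551) ≈ 0.75564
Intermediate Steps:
Function('f')(y) = Add(-69, y)
c = -6357 (c = Add(Add(-69, Add(-50, Mul(-1, 25))), Mul(-1, 6213)) = Add(Add(-69, Add(-50, -25)), -6213) = Add(Add(-69, -75), -6213) = Add(-144, -6213) = -6357)
Mul(Add(5305, -41637), Pow(Add(c, -41724), -1)) = Mul(Add(5305, -41637), Pow(Add(-6357, -41724), -1)) = Mul(-36332, Pow(-48081, -1)) = Mul(-36332, Rational(-1, 48081)) = Rational(1172, 1551)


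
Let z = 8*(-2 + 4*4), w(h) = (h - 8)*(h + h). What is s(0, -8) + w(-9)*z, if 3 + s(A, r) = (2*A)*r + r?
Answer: 34261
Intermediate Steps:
s(A, r) = -3 + r + 2*A*r (s(A, r) = -3 + ((2*A)*r + r) = -3 + (2*A*r + r) = -3 + (r + 2*A*r) = -3 + r + 2*A*r)
w(h) = 2*h*(-8 + h) (w(h) = (-8 + h)*(2*h) = 2*h*(-8 + h))
z = 112 (z = 8*(-2 + 16) = 8*14 = 112)
s(0, -8) + w(-9)*z = (-3 - 8 + 2*0*(-8)) + (2*(-9)*(-8 - 9))*112 = (-3 - 8 + 0) + (2*(-9)*(-17))*112 = -11 + 306*112 = -11 + 34272 = 34261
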